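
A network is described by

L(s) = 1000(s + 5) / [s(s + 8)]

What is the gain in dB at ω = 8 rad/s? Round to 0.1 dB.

At s = jω = j8:
zero (s+5): 5 + j8 → |·| = √(5²+8²) = √89 ≈ 9.434, ∠ = arctan(8/5) ≈ 57.99°
pole (s+8): 8 + j8 → |·| = √(8²+8²) = √128 ≈ 11.314, ∠ = arctan(8/8) ≈ 45.00°
pole at origin: |s| = 8, ∠ = 90.00° (in denominator)
|L| = 1000 · 9.434 / 90.512 ≈ 104.23
Gain = 20 log₁₀(104.23) ≈ 40.36 dB

40.4 dB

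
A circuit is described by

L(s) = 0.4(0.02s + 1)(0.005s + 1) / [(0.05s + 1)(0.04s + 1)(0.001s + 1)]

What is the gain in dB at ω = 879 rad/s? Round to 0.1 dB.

At ω = 879 rad/s:
zero (1 + j879·0.02) = 1 + j17.58 → |·| ≈ 17.608, ∠ ≈ 86.74°
zero (1 + j879·0.005) = 1 + j4.395 → |·| ≈ 4.5073, ∠ ≈ 77.18°
pole (1 + j879·0.05) = 1 + j43.95 → |·| ≈ 43.961, ∠ ≈ 88.70°
pole (1 + j879·0.04) = 1 + j35.16 → |·| ≈ 35.174, ∠ ≈ 88.37°
pole (1 + j879·0.001) = 1 + j0.879 → |·| ≈ 1.3314, ∠ ≈ 41.32°
|L| = 0.4 · 17.608 · 4.5073 / (43.961 · 35.174 · 1.3314) ≈ 0.01542
Gain = 20 log₁₀(0.01542) ≈ -36.24 dB

-36.2 dB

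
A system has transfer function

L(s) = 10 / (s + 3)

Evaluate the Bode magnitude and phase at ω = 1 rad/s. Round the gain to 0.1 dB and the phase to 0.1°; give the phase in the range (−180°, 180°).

At s = jω = j1:
pole (s+3): 3 + j1 → |·| = √(3²+1²) = √10 ≈ 3.1623, ∠ = arctan(1/3) ≈ 18.43°
|L| = 10 / 3.1623 ≈ 3.1623
Gain = 20 log₁₀(3.1623) ≈ 10.00 dB
∠L = 0.00° − 18.43° = -18.43°

10.0 dB, -18.4°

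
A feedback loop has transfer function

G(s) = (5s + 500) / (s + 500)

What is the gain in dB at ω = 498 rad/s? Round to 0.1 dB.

11.1 dB

Substitute s = j498:
Numerator: 5(j498) + 500 = 500 + j2490
Denominator: (j498) + 500 = 500 + j498
|N| = √(500² + 2490²) ≈ 2539.7, ∠N ≈ 78.65°
|D| = √(500² + 498²) ≈ 705.69, ∠D ≈ 44.89°
|G| = 2539.7 / 705.69 ≈ 3.5989
Gain = 20 log₁₀(3.5989) ≈ 11.12 dB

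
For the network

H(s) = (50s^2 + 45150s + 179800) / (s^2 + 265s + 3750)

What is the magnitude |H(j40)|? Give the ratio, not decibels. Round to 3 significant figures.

Substitute s = j40:
Numerator: 50(j40)^2 + 45150(j40) + 179800 = 99800 + j1806000
Denominator: (j40)^2 + 265(j40) + 3750 = 2150 + j10600
|N| = √(99800² + 1806000²) ≈ 1.8088e+06, ∠N ≈ 86.84°
|D| = √(2150² + 10600²) ≈ 10816, ∠D ≈ 78.53°
|H| = 1.8088e+06 / 10816 ≈ 167.23

167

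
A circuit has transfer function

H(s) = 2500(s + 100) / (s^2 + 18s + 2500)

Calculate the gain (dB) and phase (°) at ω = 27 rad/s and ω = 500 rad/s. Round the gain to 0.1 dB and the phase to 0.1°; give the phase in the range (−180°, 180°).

ω = 27: 43.0 dB, -0.2°; ω = 500: 14.2 dB, -99.2°

At s = jω = j27:
zero (s+100): 100 + j27 → |·| = √(100²+27²) = √10729 ≈ 103.58, ∠ = arctan(27/100) ≈ 15.11°
quadratic: (j27)² + 18·j27 + 2500 = 1771 + j486 → |·| ≈ 1836.5, ∠ ≈ 15.35°
|H| = 2500 · 103.58 / 1836.5 ≈ 141
Gain = 20 log₁₀(141) ≈ 42.98 dB
∠H = 15.11° − 15.35° = -0.24°

At s = jω = j500:
zero (s+100): 100 + j500 → |·| = √(100²+500²) = √260000 ≈ 509.9, ∠ = arctan(500/100) ≈ 78.69°
quadratic: (j500)² + 18·j500 + 2500 = -247500 + j9000 → |·| ≈ 2.4766e+05, ∠ ≈ 177.92°
|H| = 2500 · 509.9 / 2.4766e+05 ≈ 5.1472
Gain = 20 log₁₀(5.1472) ≈ 14.23 dB
∠H = 78.69° − 177.92° = -99.23°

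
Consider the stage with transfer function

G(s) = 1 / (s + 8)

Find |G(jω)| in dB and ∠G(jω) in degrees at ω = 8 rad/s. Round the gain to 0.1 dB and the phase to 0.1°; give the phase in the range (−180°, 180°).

At s = jω = j8:
pole (s+8): 8 + j8 → |·| = √(8²+8²) = √128 ≈ 11.314, ∠ = arctan(8/8) ≈ 45.00°
|G| = 1 / 11.314 ≈ 0.088386
Gain = 20 log₁₀(0.088386) ≈ -21.07 dB
∠G = 0.00° − 45.00° = -45.00°

-21.1 dB, -45.0°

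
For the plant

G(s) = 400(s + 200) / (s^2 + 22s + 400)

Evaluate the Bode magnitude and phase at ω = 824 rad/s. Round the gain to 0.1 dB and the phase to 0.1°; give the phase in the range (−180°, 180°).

At s = jω = j824:
zero (s+200): 200 + j824 → |·| = √(200²+824²) = √718976 ≈ 847.92, ∠ = arctan(824/200) ≈ 76.36°
quadratic: (j824)² + 22·j824 + 400 = -678576 + j18128 → |·| ≈ 6.7882e+05, ∠ ≈ 178.47°
|G| = 400 · 847.92 / 6.7882e+05 ≈ 0.49964
Gain = 20 log₁₀(0.49964) ≈ -6.03 dB
∠G = 76.36° − 178.47° = -102.11°

-6.0 dB, -102.1°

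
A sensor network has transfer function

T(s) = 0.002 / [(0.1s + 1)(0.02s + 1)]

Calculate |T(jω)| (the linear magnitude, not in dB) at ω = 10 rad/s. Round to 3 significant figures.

0.00139

At ω = 10 rad/s:
pole (1 + j10·0.1) = 1 + j1 → |·| ≈ 1.4142, ∠ ≈ 45.00°
pole (1 + j10·0.02) = 1 + j0.2 → |·| ≈ 1.0198, ∠ ≈ 11.31°
|T| = 0.002 · 1 / (1.4142 · 1.0198) ≈ 0.0013868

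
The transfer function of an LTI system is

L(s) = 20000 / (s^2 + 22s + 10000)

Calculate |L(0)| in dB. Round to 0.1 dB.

6.0 dB

L(0) = 20000 / 10000 = 2
20 log₁₀(2) ≈ 6.02 dB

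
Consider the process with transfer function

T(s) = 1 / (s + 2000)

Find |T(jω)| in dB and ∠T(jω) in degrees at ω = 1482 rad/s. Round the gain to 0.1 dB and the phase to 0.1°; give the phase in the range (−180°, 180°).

At s = jω = j1482:
pole (s+2000): 2000 + j1482 → |·| = √(2000²+1482²) = √6196324 ≈ 2489.2, ∠ = arctan(1482/2000) ≈ 36.54°
|T| = 1 / 2489.2 ≈ 0.00040174
Gain = 20 log₁₀(0.00040174) ≈ -67.92 dB
∠T = 0.00° − 36.54° = -36.54°

-67.9 dB, -36.5°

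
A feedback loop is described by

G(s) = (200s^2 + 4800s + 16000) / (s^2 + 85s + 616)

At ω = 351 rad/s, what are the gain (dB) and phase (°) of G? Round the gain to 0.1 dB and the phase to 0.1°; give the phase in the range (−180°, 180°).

45.8 dB, 9.8°

Substitute s = j351:
Numerator: 200(j351)^2 + 4800(j351) + 16000 = -24624200 + j1684800
Denominator: (j351)^2 + 85(j351) + 616 = -122585 + j29835
|N| = √(24624200² + 1684800²) ≈ 2.4682e+07, ∠N ≈ 176.09°
|D| = √(122585² + 29835²) ≈ 1.2616e+05, ∠D ≈ 166.32°
|G| = 2.4682e+07 / 1.2616e+05 ≈ 195.64
Gain = 20 log₁₀(195.64) ≈ 45.83 dB
∠G = 176.09° − 166.32° = 9.77°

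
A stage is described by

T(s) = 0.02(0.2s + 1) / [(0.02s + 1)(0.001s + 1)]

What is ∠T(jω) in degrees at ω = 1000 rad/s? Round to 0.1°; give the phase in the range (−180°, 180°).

-42.4°

At ω = 1000 rad/s:
zero (1 + j1000·0.2) = 1 + j200 → |·| ≈ 200, ∠ ≈ 89.71°
pole (1 + j1000·0.02) = 1 + j20 → |·| ≈ 20.025, ∠ ≈ 87.14°
pole (1 + j1000·0.001) = 1 + j1 → |·| ≈ 1.4142, ∠ ≈ 45.00°
∠T = (89.71°) − (87.14° + 45.00°) = -42.43°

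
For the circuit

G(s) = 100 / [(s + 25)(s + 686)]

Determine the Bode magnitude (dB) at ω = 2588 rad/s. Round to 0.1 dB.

-96.8 dB

At s = jω = j2588:
pole (s+25): 25 + j2588 → |·| = √(25²+2588²) = √6698369 ≈ 2588.1, ∠ = arctan(2588/25) ≈ 89.45°
pole (s+686): 686 + j2588 → |·| = √(686²+2588²) = √7168340 ≈ 2677.4, ∠ = arctan(2588/686) ≈ 75.15°
|G| = 100 / 6.9294e+06 ≈ 1.4431e-05
Gain = 20 log₁₀(1.4431e-05) ≈ -96.81 dB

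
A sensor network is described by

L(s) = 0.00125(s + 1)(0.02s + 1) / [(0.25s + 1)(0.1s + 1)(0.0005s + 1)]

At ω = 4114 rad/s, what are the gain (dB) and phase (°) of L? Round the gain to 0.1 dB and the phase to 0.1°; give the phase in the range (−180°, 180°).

At ω = 4114 rad/s:
zero (1 + j4114·1) = 1 + j4114 → |·| ≈ 4114, ∠ ≈ 89.99°
zero (1 + j4114·0.02) = 1 + j82.28 → |·| ≈ 82.286, ∠ ≈ 89.30°
pole (1 + j4114·0.25) = 1 + j1028.5 → |·| ≈ 1028.5, ∠ ≈ 89.94°
pole (1 + j4114·0.1) = 1 + j411.4 → |·| ≈ 411.4, ∠ ≈ 89.86°
pole (1 + j4114·0.0005) = 1 + j2.057 → |·| ≈ 2.2872, ∠ ≈ 64.07°
|L| = 0.00125 · 4114 · 82.286 / (1028.5 · 411.4 · 2.2872) ≈ 0.00043725
Gain = 20 log₁₀(0.00043725) ≈ -67.19 dB
∠L = (89.99° + 89.30°) − (89.94° + 89.86° + 64.07°) = -64.58°

-67.2 dB, -64.6°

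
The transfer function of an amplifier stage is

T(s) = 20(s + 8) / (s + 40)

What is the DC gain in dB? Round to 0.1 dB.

12.0 dB

T(0) = 20·8 / (40) = 4
20 log₁₀(4) ≈ 12.04 dB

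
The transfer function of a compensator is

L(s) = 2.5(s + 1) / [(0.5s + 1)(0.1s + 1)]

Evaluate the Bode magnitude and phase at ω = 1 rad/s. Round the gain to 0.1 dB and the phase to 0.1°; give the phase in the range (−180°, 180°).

At ω = 1 rad/s:
zero (1 + j1·1) = 1 + j1 → |·| ≈ 1.4142, ∠ ≈ 45.00°
pole (1 + j1·0.5) = 1 + j0.5 → |·| ≈ 1.118, ∠ ≈ 26.57°
pole (1 + j1·0.1) = 1 + j0.1 → |·| ≈ 1.005, ∠ ≈ 5.71°
|L| = 2.5 · 1.4142 / (1.118 · 1.005) ≈ 3.1466
Gain = 20 log₁₀(3.1466) ≈ 9.96 dB
∠L = (45.00°) − (26.57° + 5.71°) = 12.72°

10.0 dB, 12.7°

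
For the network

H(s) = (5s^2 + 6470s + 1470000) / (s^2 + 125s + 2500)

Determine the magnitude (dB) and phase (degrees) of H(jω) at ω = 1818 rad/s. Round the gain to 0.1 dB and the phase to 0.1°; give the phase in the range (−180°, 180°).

Substitute s = j1818:
Numerator: 5(j1818)^2 + 6470(j1818) + 1470000 = -15055620 + j11762460
Denominator: (j1818)^2 + 125(j1818) + 2500 = -3302624 + j227250
|N| = √(15055620² + 11762460²) ≈ 1.9106e+07, ∠N ≈ 142.00°
|D| = √(3302624² + 227250²) ≈ 3.3104e+06, ∠D ≈ 176.06°
|H| = 1.9106e+07 / 3.3104e+06 ≈ 5.7715
Gain = 20 log₁₀(5.7715) ≈ 15.23 dB
∠H = 142.00° − 176.06° = -34.06°

15.2 dB, -34.1°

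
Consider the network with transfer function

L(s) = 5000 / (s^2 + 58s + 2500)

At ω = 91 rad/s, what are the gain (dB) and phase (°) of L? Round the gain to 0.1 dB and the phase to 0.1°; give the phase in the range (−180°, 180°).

-3.9 dB, -137.6°

At s = jω = j91:
quadratic: (j91)² + 58·j91 + 2500 = -5781 + j5278 → |·| ≈ 7828, ∠ ≈ 137.60°
|L| = 5000 / 7828 ≈ 0.63873
Gain = 20 log₁₀(0.63873) ≈ -3.89 dB
∠L = 0.00° − 137.60° = -137.60°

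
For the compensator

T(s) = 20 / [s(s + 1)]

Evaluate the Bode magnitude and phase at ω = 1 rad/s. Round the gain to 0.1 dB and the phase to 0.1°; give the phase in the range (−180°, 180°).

23.0 dB, -135.0°

At s = jω = j1:
pole (s+1): 1 + j1 → |·| = √(1²+1²) = √2 ≈ 1.4142, ∠ = arctan(1/1) ≈ 45.00°
pole at origin: |s| = 1, ∠ = 90.00° (in denominator)
|T| = 20 / 1.4142 ≈ 14.142
Gain = 20 log₁₀(14.142) ≈ 23.01 dB
∠T = 0.00° − 135.00° = -135.00°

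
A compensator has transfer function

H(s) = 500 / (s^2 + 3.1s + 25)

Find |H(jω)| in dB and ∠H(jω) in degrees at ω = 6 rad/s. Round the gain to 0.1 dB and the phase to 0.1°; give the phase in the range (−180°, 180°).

27.3 dB, -120.6°

At s = jω = j6:
quadratic: (j6)² + 3.1·j6 + 25 = -11 + j18.6 → |·| ≈ 21.609, ∠ ≈ 120.60°
|H| = 500 / 21.609 ≈ 23.139
Gain = 20 log₁₀(23.139) ≈ 27.29 dB
∠H = 0.00° − 120.60° = -120.60°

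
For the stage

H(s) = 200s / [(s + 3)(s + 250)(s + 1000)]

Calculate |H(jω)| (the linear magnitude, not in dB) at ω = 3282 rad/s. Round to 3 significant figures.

1.77e-05

At s = jω = j3282:
zero at origin: s = j3282 → |·| = 3282, ∠ = 90.00°
pole (s+3): 3 + j3282 → |·| = √(3²+3282²) = √10771533 ≈ 3282, ∠ = arctan(3282/3) ≈ 89.95°
pole (s+250): 250 + j3282 → |·| = √(250²+3282²) = √10834024 ≈ 3291.5, ∠ = arctan(3282/250) ≈ 85.64°
pole (s+1000): 1000 + j3282 → |·| = √(1000²+3282²) = √11771524 ≈ 3431, ∠ = arctan(3282/1000) ≈ 73.05°
|H| = 200 · 3282 / 3.7064e+10 ≈ 1.771e-05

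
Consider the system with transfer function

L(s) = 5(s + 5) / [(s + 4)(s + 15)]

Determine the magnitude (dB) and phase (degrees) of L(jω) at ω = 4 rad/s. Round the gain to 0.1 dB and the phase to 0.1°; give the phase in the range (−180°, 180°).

-8.8 dB, -21.3°

At s = jω = j4:
zero (s+5): 5 + j4 → |·| = √(5²+4²) = √41 ≈ 6.4031, ∠ = arctan(4/5) ≈ 38.66°
pole (s+4): 4 + j4 → |·| = √(4²+4²) = √32 ≈ 5.6569, ∠ = arctan(4/4) ≈ 45.00°
pole (s+15): 15 + j4 → |·| = √(15²+4²) = √241 ≈ 15.524, ∠ = arctan(4/15) ≈ 14.93°
|L| = 5 · 6.4031 / 87.818 ≈ 0.36457
Gain = 20 log₁₀(0.36457) ≈ -8.76 dB
∠L = 38.66° − 59.93° = -21.27°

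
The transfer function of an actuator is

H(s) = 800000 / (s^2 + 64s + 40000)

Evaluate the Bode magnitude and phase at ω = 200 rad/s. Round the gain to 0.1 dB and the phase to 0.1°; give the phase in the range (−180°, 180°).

35.9 dB, -90.0°

At s = jω = j200:
quadratic: (j200)² + 64·j200 + 40000 = 0 + j12800 → |·| ≈ 12800, ∠ ≈ 90.00°
|H| = 800000 / 12800 ≈ 62.5
Gain = 20 log₁₀(62.5) ≈ 35.92 dB
∠H = 0.00° − 90.00° = -90.00°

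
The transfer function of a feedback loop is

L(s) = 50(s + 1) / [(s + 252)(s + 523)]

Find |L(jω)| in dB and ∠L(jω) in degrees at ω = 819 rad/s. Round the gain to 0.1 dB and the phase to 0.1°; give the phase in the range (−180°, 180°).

-26.2 dB, -40.4°

At s = jω = j819:
zero (s+1): 1 + j819 → |·| = √(1²+819²) = √670762 ≈ 819, ∠ = arctan(819/1) ≈ 89.93°
pole (s+252): 252 + j819 → |·| = √(252²+819²) = √734265 ≈ 856.89, ∠ = arctan(819/252) ≈ 72.90°
pole (s+523): 523 + j819 → |·| = √(523²+819²) = √944290 ≈ 971.75, ∠ = arctan(819/523) ≈ 57.44°
|L| = 50 · 819 / 8.3268e+05 ≈ 0.049179
Gain = 20 log₁₀(0.049179) ≈ -26.16 dB
∠L = 89.93° − 130.34° = -40.41°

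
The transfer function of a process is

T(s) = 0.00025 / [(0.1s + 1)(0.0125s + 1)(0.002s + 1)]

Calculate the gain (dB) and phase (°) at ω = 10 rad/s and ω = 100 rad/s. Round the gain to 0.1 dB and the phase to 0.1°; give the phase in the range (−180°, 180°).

At ω = 10 rad/s:
pole (1 + j10·0.1) = 1 + j1 → |·| ≈ 1.4142, ∠ ≈ 45.00°
pole (1 + j10·0.0125) = 1 + j0.125 → |·| ≈ 1.0078, ∠ ≈ 7.13°
pole (1 + j10·0.002) = 1 + j0.02 → |·| ≈ 1.0002, ∠ ≈ 1.15°
|T| = 0.00025 · 1 / (1.4142 · 1.0078 · 1.0002) ≈ 0.00017538
Gain = 20 log₁₀(0.00017538) ≈ -75.12 dB
∠T = (0°) − (45.00° + 7.13° + 1.15°) = -53.28°

At ω = 100 rad/s:
pole (1 + j100·0.1) = 1 + j10 → |·| ≈ 10.05, ∠ ≈ 84.29°
pole (1 + j100·0.0125) = 1 + j1.25 → |·| ≈ 1.6008, ∠ ≈ 51.34°
pole (1 + j100·0.002) = 1 + j0.2 → |·| ≈ 1.0198, ∠ ≈ 11.31°
|T| = 0.00025 · 1 / (10.05 · 1.6008 · 1.0198) ≈ 1.5238e-05
Gain = 20 log₁₀(1.5238e-05) ≈ -96.34 dB
∠T = (0°) − (84.29° + 51.34° + 11.31°) = -146.94°

ω = 10: -75.1 dB, -53.3°; ω = 100: -96.3 dB, -146.9°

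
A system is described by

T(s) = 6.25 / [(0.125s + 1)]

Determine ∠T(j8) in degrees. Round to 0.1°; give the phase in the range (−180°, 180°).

At ω = 8 rad/s:
pole (1 + j8·0.125) = 1 + j1 → |·| ≈ 1.4142, ∠ ≈ 45.00°
∠T = (0°) − (45.00°) = -45.00°

-45.0°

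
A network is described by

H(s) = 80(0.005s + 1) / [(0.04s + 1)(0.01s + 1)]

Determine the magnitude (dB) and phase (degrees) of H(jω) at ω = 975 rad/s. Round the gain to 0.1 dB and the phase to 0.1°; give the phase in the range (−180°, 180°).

0.4 dB, -94.3°

At ω = 975 rad/s:
zero (1 + j975·0.005) = 1 + j4.875 → |·| ≈ 4.9765, ∠ ≈ 78.41°
pole (1 + j975·0.04) = 1 + j39 → |·| ≈ 39.013, ∠ ≈ 88.53°
pole (1 + j975·0.01) = 1 + j9.75 → |·| ≈ 9.8011, ∠ ≈ 84.14°
|H| = 80 · 4.9765 / (39.013 · 9.8011) ≈ 1.0412
Gain = 20 log₁₀(1.0412) ≈ 0.35 dB
∠H = (78.41°) − (88.53° + 84.14°) = -94.26°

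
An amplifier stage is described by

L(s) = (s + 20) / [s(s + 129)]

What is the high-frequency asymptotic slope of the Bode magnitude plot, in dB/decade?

Each pole contributes −20 dB/decade at high frequency; each zero contributes +20 dB/decade.
Net: 1 zero(s) − 2 pole(s) → -20 dB/decade.

-20 dB/decade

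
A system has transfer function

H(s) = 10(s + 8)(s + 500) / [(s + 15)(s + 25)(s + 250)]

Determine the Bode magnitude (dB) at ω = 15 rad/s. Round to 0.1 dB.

-5.2 dB

At s = jω = j15:
zero (s+8): 8 + j15 → |·| = √(8²+15²) = √289 ≈ 17, ∠ = arctan(15/8) ≈ 61.93°
zero (s+500): 500 + j15 → |·| = √(500²+15²) = √250225 ≈ 500.22, ∠ = arctan(15/500) ≈ 1.72°
pole (s+15): 15 + j15 → |·| = √(15²+15²) = √450 ≈ 21.213, ∠ = arctan(15/15) ≈ 45.00°
pole (s+25): 25 + j15 → |·| = √(25²+15²) = √850 ≈ 29.155, ∠ = arctan(15/25) ≈ 30.96°
pole (s+250): 250 + j15 → |·| = √(250²+15²) = √62725 ≈ 250.45, ∠ = arctan(15/250) ≈ 3.43°
|H| = 10 · 8503.7 / 1.5489e+05 ≈ 0.54902
Gain = 20 log₁₀(0.54902) ≈ -5.21 dB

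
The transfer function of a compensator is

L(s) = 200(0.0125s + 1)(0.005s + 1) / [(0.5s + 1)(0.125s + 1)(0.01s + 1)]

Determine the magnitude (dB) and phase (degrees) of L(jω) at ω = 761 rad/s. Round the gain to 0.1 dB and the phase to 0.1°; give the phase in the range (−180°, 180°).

-31.3 dB, -102.5°

At ω = 761 rad/s:
zero (1 + j761·0.0125) = 1 + j9.5125 → |·| ≈ 9.5649, ∠ ≈ 84.00°
zero (1 + j761·0.005) = 1 + j3.805 → |·| ≈ 3.9342, ∠ ≈ 75.27°
pole (1 + j761·0.5) = 1 + j380.5 → |·| ≈ 380.5, ∠ ≈ 89.85°
pole (1 + j761·0.125) = 1 + j95.125 → |·| ≈ 95.13, ∠ ≈ 89.40°
pole (1 + j761·0.01) = 1 + j7.61 → |·| ≈ 7.6754, ∠ ≈ 82.51°
|L| = 200 · 9.5649 · 3.9342 / (380.5 · 95.13 · 7.6754) ≈ 0.027089
Gain = 20 log₁₀(0.027089) ≈ -31.34 dB
∠L = (84.00° + 75.27°) − (89.85° + 89.40° + 82.51°) = -102.49°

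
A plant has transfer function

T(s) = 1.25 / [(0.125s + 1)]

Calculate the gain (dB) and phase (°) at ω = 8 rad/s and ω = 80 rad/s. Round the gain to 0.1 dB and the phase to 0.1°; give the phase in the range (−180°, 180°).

ω = 8: -1.1 dB, -45.0°; ω = 80: -18.1 dB, -84.3°

At ω = 8 rad/s:
pole (1 + j8·0.125) = 1 + j1 → |·| ≈ 1.4142, ∠ ≈ 45.00°
|T| = 1.25 · 1 / (1.4142) ≈ 0.88389
Gain = 20 log₁₀(0.88389) ≈ -1.07 dB
∠T = (0°) − (45.00°) = -45.00°

At ω = 80 rad/s:
pole (1 + j80·0.125) = 1 + j10 → |·| ≈ 10.05, ∠ ≈ 84.29°
|T| = 1.25 · 1 / (10.05) ≈ 0.12438
Gain = 20 log₁₀(0.12438) ≈ -18.10 dB
∠T = (0°) − (84.29°) = -84.29°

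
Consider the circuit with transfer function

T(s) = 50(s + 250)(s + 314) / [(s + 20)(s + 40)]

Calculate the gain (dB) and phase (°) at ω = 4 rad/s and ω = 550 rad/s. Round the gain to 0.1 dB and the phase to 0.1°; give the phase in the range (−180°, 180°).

ω = 4: 73.6 dB, -15.4°; ω = 550: 36.0 dB, -47.9°

At s = jω = j4:
zero (s+250): 250 + j4 → |·| = √(250²+4²) = √62516 ≈ 250.03, ∠ = arctan(4/250) ≈ 0.92°
zero (s+314): 314 + j4 → |·| = √(314²+4²) = √98612 ≈ 314.03, ∠ = arctan(4/314) ≈ 0.73°
pole (s+20): 20 + j4 → |·| = √(20²+4²) = √416 ≈ 20.396, ∠ = arctan(4/20) ≈ 11.31°
pole (s+40): 40 + j4 → |·| = √(40²+4²) = √1616 ≈ 40.2, ∠ = arctan(4/40) ≈ 5.71°
|T| = 50 · 78517 / 819.92 ≈ 4788.1
Gain = 20 log₁₀(4788.1) ≈ 73.60 dB
∠T = 1.65° − 17.02° = -15.37°

At s = jω = j550:
zero (s+250): 250 + j550 → |·| = √(250²+550²) = √365000 ≈ 604.15, ∠ = arctan(550/250) ≈ 65.56°
zero (s+314): 314 + j550 → |·| = √(314²+550²) = √401096 ≈ 633.32, ∠ = arctan(550/314) ≈ 60.28°
pole (s+20): 20 + j550 → |·| = √(20²+550²) = √302900 ≈ 550.36, ∠ = arctan(550/20) ≈ 87.92°
pole (s+40): 40 + j550 → |·| = √(40²+550²) = √304100 ≈ 551.45, ∠ = arctan(550/40) ≈ 85.84°
|T| = 50 · 3.8262e+05 / 3.035e+05 ≈ 63.035
Gain = 20 log₁₀(63.035) ≈ 35.99 dB
∠T = 125.84° − 173.76° = -47.92°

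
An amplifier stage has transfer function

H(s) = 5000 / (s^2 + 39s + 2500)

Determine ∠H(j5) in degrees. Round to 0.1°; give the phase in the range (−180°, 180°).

At s = jω = j5:
quadratic: (j5)² + 39·j5 + 2500 = 2475 + j195 → |·| ≈ 2482.7, ∠ ≈ 4.50°
∠H = 0.00° − 4.50° = -4.50°

-4.5°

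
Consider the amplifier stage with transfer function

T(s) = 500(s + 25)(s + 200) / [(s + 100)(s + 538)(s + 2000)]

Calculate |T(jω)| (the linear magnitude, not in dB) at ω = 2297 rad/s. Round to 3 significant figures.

0.160

At s = jω = j2297:
zero (s+25): 25 + j2297 → |·| = √(25²+2297²) = √5276834 ≈ 2297.1, ∠ = arctan(2297/25) ≈ 89.38°
zero (s+200): 200 + j2297 → |·| = √(200²+2297²) = √5316209 ≈ 2305.7, ∠ = arctan(2297/200) ≈ 85.02°
pole (s+100): 100 + j2297 → |·| = √(100²+2297²) = √5286209 ≈ 2299.2, ∠ = arctan(2297/100) ≈ 87.51°
pole (s+538): 538 + j2297 → |·| = √(538²+2297²) = √5565653 ≈ 2359.2, ∠ = arctan(2297/538) ≈ 76.82°
pole (s+2000): 2000 + j2297 → |·| = √(2000²+2297²) = √9276209 ≈ 3045.7, ∠ = arctan(2297/2000) ≈ 48.95°
|T| = 500 · 5.2964e+06 / 1.6521e+10 ≈ 0.16029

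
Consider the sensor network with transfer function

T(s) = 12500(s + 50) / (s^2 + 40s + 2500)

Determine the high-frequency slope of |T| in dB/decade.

Each pole contributes −20 dB/decade at high frequency; each zero contributes +20 dB/decade.
Net: 1 zero(s) − 2 pole(s) → -20 dB/decade.

-20 dB/decade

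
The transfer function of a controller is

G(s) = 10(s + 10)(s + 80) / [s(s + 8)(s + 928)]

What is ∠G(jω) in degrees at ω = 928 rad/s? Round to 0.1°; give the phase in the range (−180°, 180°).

-50.1°

At s = jω = j928:
zero (s+10): 10 + j928 → |·| = √(10²+928²) = √861284 ≈ 928.05, ∠ = arctan(928/10) ≈ 89.38°
zero (s+80): 80 + j928 → |·| = √(80²+928²) = √867584 ≈ 931.44, ∠ = arctan(928/80) ≈ 85.07°
pole (s+8): 8 + j928 → |·| = √(8²+928²) = √861248 ≈ 928.03, ∠ = arctan(928/8) ≈ 89.51°
pole (s+928): 928 + j928 → |·| = √(928²+928²) = √1722368 ≈ 1312.4, ∠ = arctan(928/928) ≈ 45.00°
pole at origin: |s| = 928, ∠ = 90.00° (in denominator)
∠G = 174.45° − 224.51° = -50.06°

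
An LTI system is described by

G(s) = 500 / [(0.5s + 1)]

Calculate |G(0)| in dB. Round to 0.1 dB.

54.0 dB

G(0) = 500 · 1 / 1 = 500
20 log₁₀(500) ≈ 53.98 dB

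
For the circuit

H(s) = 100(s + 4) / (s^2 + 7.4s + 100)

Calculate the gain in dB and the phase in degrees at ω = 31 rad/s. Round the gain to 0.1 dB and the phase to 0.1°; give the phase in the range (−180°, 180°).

At s = jω = j31:
zero (s+4): 4 + j31 → |·| = √(4²+31²) = √977 ≈ 31.257, ∠ = arctan(31/4) ≈ 82.65°
quadratic: (j31)² + 7.4·j31 + 100 = -861 + j229.4 → |·| ≈ 891.04, ∠ ≈ 165.08°
|H| = 100 · 31.257 / 891.04 ≈ 3.5079
Gain = 20 log₁₀(3.5079) ≈ 10.90 dB
∠H = 82.65° − 165.08° = -82.43°

10.9 dB, -82.4°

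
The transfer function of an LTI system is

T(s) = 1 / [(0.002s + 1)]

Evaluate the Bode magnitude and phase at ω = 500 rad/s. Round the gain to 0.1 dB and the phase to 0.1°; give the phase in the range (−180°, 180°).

At ω = 500 rad/s:
pole (1 + j500·0.002) = 1 + j1 → |·| ≈ 1.4142, ∠ ≈ 45.00°
|T| = 1 · 1 / (1.4142) ≈ 0.70711
Gain = 20 log₁₀(0.70711) ≈ -3.01 dB
∠T = (0°) − (45.00°) = -45.00°

-3.0 dB, -45.0°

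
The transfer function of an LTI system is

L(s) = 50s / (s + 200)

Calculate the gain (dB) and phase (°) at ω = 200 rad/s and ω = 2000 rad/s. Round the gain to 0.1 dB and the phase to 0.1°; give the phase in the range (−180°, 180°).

At s = jω = j200:
zero at origin: s = j200 → |·| = 200, ∠ = 90.00°
pole (s+200): 200 + j200 → |·| = √(200²+200²) = √80000 ≈ 282.84, ∠ = arctan(200/200) ≈ 45.00°
|L| = 50 · 200 / 282.84 ≈ 35.356
Gain = 20 log₁₀(35.356) ≈ 30.97 dB
∠L = 90.00° − 45.00° = 45.00°

At s = jω = j2000:
zero at origin: s = j2000 → |·| = 2000, ∠ = 90.00°
pole (s+200): 200 + j2000 → |·| = √(200²+2000²) = √4040000 ≈ 2010, ∠ = arctan(2000/200) ≈ 84.29°
|L| = 50 · 2000 / 2010 ≈ 49.751
Gain = 20 log₁₀(49.751) ≈ 33.94 dB
∠L = 90.00° − 84.29° = 5.71°

ω = 200: 31.0 dB, 45.0°; ω = 2000: 33.9 dB, 5.7°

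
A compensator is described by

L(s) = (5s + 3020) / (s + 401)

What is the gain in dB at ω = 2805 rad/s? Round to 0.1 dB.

Substitute s = j2805:
Numerator: 5(j2805) + 3020 = 3020 + j14025
Denominator: (j2805) + 401 = 401 + j2805
|N| = √(3020² + 14025²) ≈ 14346, ∠N ≈ 77.85°
|D| = √(401² + 2805²) ≈ 2833.5, ∠D ≈ 81.86°
|L| = 14346 / 2833.5 ≈ 5.063
Gain = 20 log₁₀(5.063) ≈ 14.09 dB

14.1 dB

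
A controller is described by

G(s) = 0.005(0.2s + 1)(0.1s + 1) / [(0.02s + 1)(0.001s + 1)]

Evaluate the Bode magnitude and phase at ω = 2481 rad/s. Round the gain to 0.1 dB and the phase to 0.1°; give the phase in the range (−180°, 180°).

At ω = 2481 rad/s:
zero (1 + j2481·0.2) = 1 + j496.2 → |·| ≈ 496.2, ∠ ≈ 89.88°
zero (1 + j2481·0.1) = 1 + j248.1 → |·| ≈ 248.1, ∠ ≈ 89.77°
pole (1 + j2481·0.02) = 1 + j49.62 → |·| ≈ 49.63, ∠ ≈ 88.85°
pole (1 + j2481·0.001) = 1 + j2.481 → |·| ≈ 2.675, ∠ ≈ 68.05°
|G| = 0.005 · 496.2 · 248.1 / (49.63 · 2.675) ≈ 4.6364
Gain = 20 log₁₀(4.6364) ≈ 13.32 dB
∠G = (89.88° + 89.77°) − (88.85° + 68.05°) = 22.75°

13.3 dB, 22.8°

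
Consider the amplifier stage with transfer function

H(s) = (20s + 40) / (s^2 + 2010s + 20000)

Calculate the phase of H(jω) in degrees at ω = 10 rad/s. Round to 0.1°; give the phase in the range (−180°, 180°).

Substitute s = j10:
Numerator: 20(j10) + 40 = 40 + j200
Denominator: (j10)^2 + 2010(j10) + 20000 = 19900 + j20100
|N| = √(40² + 200²) ≈ 203.96, ∠N ≈ 78.69°
|D| = √(19900² + 20100²) ≈ 28285, ∠D ≈ 45.29°
∠H = 78.69° − 45.29° = 33.40°

33.4°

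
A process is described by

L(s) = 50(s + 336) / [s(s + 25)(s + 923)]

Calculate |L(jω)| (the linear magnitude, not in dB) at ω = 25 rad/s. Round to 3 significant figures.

0.0206

At s = jω = j25:
zero (s+336): 336 + j25 → |·| = √(336²+25²) = √113521 ≈ 336.93, ∠ = arctan(25/336) ≈ 4.26°
pole (s+25): 25 + j25 → |·| = √(25²+25²) = √1250 ≈ 35.355, ∠ = arctan(25/25) ≈ 45.00°
pole (s+923): 923 + j25 → |·| = √(923²+25²) = √852554 ≈ 923.34, ∠ = arctan(25/923) ≈ 1.55°
pole at origin: |s| = 25, ∠ = 90.00° (in denominator)
|L| = 50 · 336.93 / 8.1612e+05 ≈ 0.020642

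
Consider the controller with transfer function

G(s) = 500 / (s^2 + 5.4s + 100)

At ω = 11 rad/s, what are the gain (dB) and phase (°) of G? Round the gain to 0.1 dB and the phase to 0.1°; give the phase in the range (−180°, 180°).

At s = jω = j11:
quadratic: (j11)² + 5.4·j11 + 100 = -21 + j59.4 → |·| ≈ 63.003, ∠ ≈ 109.47°
|G| = 500 / 63.003 ≈ 7.9361
Gain = 20 log₁₀(7.9361) ≈ 17.99 dB
∠G = 0.00° − 109.47° = -109.47°

18.0 dB, -109.5°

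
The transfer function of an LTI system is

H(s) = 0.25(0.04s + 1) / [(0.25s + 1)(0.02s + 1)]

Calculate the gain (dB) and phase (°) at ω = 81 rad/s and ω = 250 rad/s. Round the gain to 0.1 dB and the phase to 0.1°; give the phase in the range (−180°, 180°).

At ω = 81 rad/s:
zero (1 + j81·0.04) = 1 + j3.24 → |·| ≈ 3.3908, ∠ ≈ 72.85°
pole (1 + j81·0.25) = 1 + j20.25 → |·| ≈ 20.275, ∠ ≈ 87.17°
pole (1 + j81·0.02) = 1 + j1.62 → |·| ≈ 1.9038, ∠ ≈ 58.31°
|H| = 0.25 · 3.3908 / (20.275 · 1.9038) ≈ 0.021961
Gain = 20 log₁₀(0.021961) ≈ -33.17 dB
∠H = (72.85°) − (87.17° + 58.31°) = -72.63°

At ω = 250 rad/s:
zero (1 + j250·0.04) = 1 + j10 → |·| ≈ 10.05, ∠ ≈ 84.29°
pole (1 + j250·0.25) = 1 + j62.5 → |·| ≈ 62.508, ∠ ≈ 89.08°
pole (1 + j250·0.02) = 1 + j5 → |·| ≈ 5.099, ∠ ≈ 78.69°
|H| = 0.25 · 10.05 / (62.508 · 5.099) ≈ 0.0078829
Gain = 20 log₁₀(0.0078829) ≈ -42.07 dB
∠H = (84.29°) − (89.08° + 78.69°) = -83.48°

ω = 81: -33.2 dB, -72.6°; ω = 250: -42.1 dB, -83.5°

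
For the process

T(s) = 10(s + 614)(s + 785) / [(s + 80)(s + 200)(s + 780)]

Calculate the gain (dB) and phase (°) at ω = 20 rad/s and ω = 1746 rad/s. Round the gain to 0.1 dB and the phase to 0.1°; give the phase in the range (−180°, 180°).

At s = jω = j20:
zero (s+614): 614 + j20 → |·| = √(614²+20²) = √377396 ≈ 614.33, ∠ = arctan(20/614) ≈ 1.87°
zero (s+785): 785 + j20 → |·| = √(785²+20²) = √616625 ≈ 785.25, ∠ = arctan(20/785) ≈ 1.46°
pole (s+80): 80 + j20 → |·| = √(80²+20²) = √6800 ≈ 82.462, ∠ = arctan(20/80) ≈ 14.04°
pole (s+200): 200 + j20 → |·| = √(200²+20²) = √40400 ≈ 201, ∠ = arctan(20/200) ≈ 5.71°
pole (s+780): 780 + j20 → |·| = √(780²+20²) = √608800 ≈ 780.26, ∠ = arctan(20/780) ≈ 1.47°
|T| = 10 · 4.824e+05 / 1.2933e+07 ≈ 0.373
Gain = 20 log₁₀(0.373) ≈ -8.57 dB
∠T = 3.33° − 21.22° = -17.89°

At s = jω = j1746:
zero (s+614): 614 + j1746 → |·| = √(614²+1746²) = √3425512 ≈ 1850.8, ∠ = arctan(1746/614) ≈ 70.63°
zero (s+785): 785 + j1746 → |·| = √(785²+1746²) = √3664741 ≈ 1914.4, ∠ = arctan(1746/785) ≈ 65.79°
pole (s+80): 80 + j1746 → |·| = √(80²+1746²) = √3054916 ≈ 1747.8, ∠ = arctan(1746/80) ≈ 87.38°
pole (s+200): 200 + j1746 → |·| = √(200²+1746²) = √3088516 ≈ 1757.4, ∠ = arctan(1746/200) ≈ 83.47°
pole (s+780): 780 + j1746 → |·| = √(780²+1746²) = √3656916 ≈ 1912.3, ∠ = arctan(1746/780) ≈ 65.93°
|T| = 10 · 3.5432e+06 / 5.8738e+09 ≈ 0.0060322
Gain = 20 log₁₀(0.0060322) ≈ -44.39 dB
∠T = 136.42° − 236.78° = -100.36°

ω = 20: -8.6 dB, -17.9°; ω = 1746: -44.4 dB, -100.4°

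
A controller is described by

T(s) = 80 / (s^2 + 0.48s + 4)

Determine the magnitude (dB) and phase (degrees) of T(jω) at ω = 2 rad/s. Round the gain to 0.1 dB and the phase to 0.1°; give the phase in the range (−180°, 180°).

38.4 dB, -90.0°

At s = jω = j2:
quadratic: (j2)² + 0.48·j2 + 4 = 0 + j0.96 → |·| ≈ 0.96, ∠ ≈ 90.00°
|T| = 80 / 0.96 ≈ 83.333
Gain = 20 log₁₀(83.333) ≈ 38.42 dB
∠T = 0.00° − 90.00° = -90.00°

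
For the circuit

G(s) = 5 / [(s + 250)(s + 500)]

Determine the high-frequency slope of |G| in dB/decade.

Each pole contributes −20 dB/decade at high frequency; each zero contributes +20 dB/decade.
Net: 0 zero(s) − 2 pole(s) → -40 dB/decade.

-40 dB/decade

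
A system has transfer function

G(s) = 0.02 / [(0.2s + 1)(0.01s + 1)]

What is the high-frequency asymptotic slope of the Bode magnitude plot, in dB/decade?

-40 dB/decade

Each pole contributes −20 dB/decade at high frequency; each zero contributes +20 dB/decade.
Net: 0 zero(s) − 2 pole(s) → -40 dB/decade.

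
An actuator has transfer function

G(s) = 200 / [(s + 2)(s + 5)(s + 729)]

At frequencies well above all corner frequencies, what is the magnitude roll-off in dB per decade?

-60 dB/decade

Each pole contributes −20 dB/decade at high frequency; each zero contributes +20 dB/decade.
Net: 0 zero(s) − 3 pole(s) → -60 dB/decade.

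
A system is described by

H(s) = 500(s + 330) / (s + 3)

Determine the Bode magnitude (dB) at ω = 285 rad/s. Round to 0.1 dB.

At s = jω = j285:
zero (s+330): 330 + j285 → |·| = √(330²+285²) = √190125 ≈ 436.03, ∠ = arctan(285/330) ≈ 40.82°
pole (s+3): 3 + j285 → |·| = √(3²+285²) = √81234 ≈ 285.02, ∠ = arctan(285/3) ≈ 89.40°
|H| = 500 · 436.03 / 285.02 ≈ 764.91
Gain = 20 log₁₀(764.91) ≈ 57.67 dB

57.7 dB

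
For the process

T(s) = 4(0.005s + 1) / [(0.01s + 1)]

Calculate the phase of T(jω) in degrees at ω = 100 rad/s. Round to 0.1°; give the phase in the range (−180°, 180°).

-18.4°

At ω = 100 rad/s:
zero (1 + j100·0.005) = 1 + j0.5 → |·| ≈ 1.118, ∠ ≈ 26.57°
pole (1 + j100·0.01) = 1 + j1 → |·| ≈ 1.4142, ∠ ≈ 45.00°
∠T = (26.57°) − (45.00°) = -18.43°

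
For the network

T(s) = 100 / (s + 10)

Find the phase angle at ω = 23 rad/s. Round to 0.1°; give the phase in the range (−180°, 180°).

At s = jω = j23:
pole (s+10): 10 + j23 → |·| = √(10²+23²) = √629 ≈ 25.08, ∠ = arctan(23/10) ≈ 66.50°
∠T = 0.00° − 66.50° = -66.50°

-66.5°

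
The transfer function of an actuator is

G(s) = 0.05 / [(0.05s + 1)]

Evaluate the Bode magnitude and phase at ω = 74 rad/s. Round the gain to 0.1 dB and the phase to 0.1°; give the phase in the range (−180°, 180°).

-37.7 dB, -74.9°

At ω = 74 rad/s:
pole (1 + j74·0.05) = 1 + j3.7 → |·| ≈ 3.8328, ∠ ≈ 74.88°
|G| = 0.05 · 1 / (3.8328) ≈ 0.013045
Gain = 20 log₁₀(0.013045) ≈ -37.69 dB
∠G = (0°) − (74.88°) = -74.88°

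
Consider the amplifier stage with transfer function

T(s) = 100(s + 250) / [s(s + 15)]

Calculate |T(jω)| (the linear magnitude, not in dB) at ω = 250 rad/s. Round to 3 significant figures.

0.565

At s = jω = j250:
zero (s+250): 250 + j250 → |·| = √(250²+250²) = √125000 ≈ 353.55, ∠ = arctan(250/250) ≈ 45.00°
pole (s+15): 15 + j250 → |·| = √(15²+250²) = √62725 ≈ 250.45, ∠ = arctan(250/15) ≈ 86.57°
pole at origin: |s| = 250, ∠ = 90.00° (in denominator)
|T| = 100 · 353.55 / 62612 ≈ 0.56467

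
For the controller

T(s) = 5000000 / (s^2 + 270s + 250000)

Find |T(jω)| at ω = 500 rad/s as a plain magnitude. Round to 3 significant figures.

37.0

At s = jω = j500:
quadratic: (j500)² + 270·j500 + 250000 = 0 + j135000 → |·| ≈ 1.35e+05, ∠ ≈ 90.00°
|T| = 5000000 / 1.35e+05 ≈ 37.037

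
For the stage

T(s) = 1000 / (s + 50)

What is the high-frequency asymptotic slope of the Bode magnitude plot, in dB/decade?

-20 dB/decade

Each pole contributes −20 dB/decade at high frequency; each zero contributes +20 dB/decade.
Net: 0 zero(s) − 1 pole(s) → -20 dB/decade.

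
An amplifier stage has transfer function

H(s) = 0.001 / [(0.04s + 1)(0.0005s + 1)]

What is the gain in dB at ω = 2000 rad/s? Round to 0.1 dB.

-101.1 dB

At ω = 2000 rad/s:
pole (1 + j2000·0.04) = 1 + j80 → |·| ≈ 80.006, ∠ ≈ 89.28°
pole (1 + j2000·0.0005) = 1 + j1 → |·| ≈ 1.4142, ∠ ≈ 45.00°
|H| = 0.001 · 1 / (80.006 · 1.4142) ≈ 8.8383e-06
Gain = 20 log₁₀(8.8383e-06) ≈ -101.07 dB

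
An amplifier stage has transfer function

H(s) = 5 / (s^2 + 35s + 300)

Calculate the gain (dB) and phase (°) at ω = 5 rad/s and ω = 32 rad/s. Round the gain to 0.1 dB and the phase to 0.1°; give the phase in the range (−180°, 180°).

ω = 5: -36.3 dB, -32.5°; ω = 32: -48.5 dB, -122.9°

Substitute s = j5:
Numerator: 5 = 5 + j0
Denominator: (j5)^2 + 35(j5) + 300 = 275 + j175
|N| = √(5² + 0²) ≈ 5, ∠N ≈ 0.00°
|D| = √(275² + 175²) ≈ 325.96, ∠D ≈ 32.47°
|H| = 5 / 325.96 ≈ 0.015339
Gain = 20 log₁₀(0.015339) ≈ -36.28 dB
∠H = 0.00° − 32.47° = -32.47°

Substitute s = j32:
Numerator: 5 = 5 + j0
Denominator: (j32)^2 + 35(j32) + 300 = -724 + j1120
|N| = √(5² + 0²) ≈ 5, ∠N ≈ 0.00°
|D| = √(724² + 1120²) ≈ 1333.6, ∠D ≈ 122.88°
|H| = 5 / 1333.6 ≈ 0.0037493
Gain = 20 log₁₀(0.0037493) ≈ -48.52 dB
∠H = 0.00° − 122.88° = -122.88°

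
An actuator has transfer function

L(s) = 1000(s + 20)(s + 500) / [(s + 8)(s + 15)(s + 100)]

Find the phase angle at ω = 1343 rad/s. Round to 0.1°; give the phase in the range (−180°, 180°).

At s = jω = j1343:
zero (s+20): 20 + j1343 → |·| = √(20²+1343²) = √1804049 ≈ 1343.1, ∠ = arctan(1343/20) ≈ 89.15°
zero (s+500): 500 + j1343 → |·| = √(500²+1343²) = √2053649 ≈ 1433.1, ∠ = arctan(1343/500) ≈ 69.58°
pole (s+8): 8 + j1343 → |·| = √(8²+1343²) = √1803713 ≈ 1343, ∠ = arctan(1343/8) ≈ 89.66°
pole (s+15): 15 + j1343 → |·| = √(15²+1343²) = √1803874 ≈ 1343.1, ∠ = arctan(1343/15) ≈ 89.36°
pole (s+100): 100 + j1343 → |·| = √(100²+1343²) = √1813649 ≈ 1346.7, ∠ = arctan(1343/100) ≈ 85.74°
∠L = 158.73° − 264.76° = -106.03°

-106.0°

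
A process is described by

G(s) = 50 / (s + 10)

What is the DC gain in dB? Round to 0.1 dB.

14.0 dB

G(0) = 50 / (10) = 5
20 log₁₀(5) ≈ 13.98 dB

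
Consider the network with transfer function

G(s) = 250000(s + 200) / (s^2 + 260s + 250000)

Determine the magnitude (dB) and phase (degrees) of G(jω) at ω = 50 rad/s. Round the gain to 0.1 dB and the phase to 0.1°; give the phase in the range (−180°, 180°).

At s = jω = j50:
zero (s+200): 200 + j50 → |·| = √(200²+50²) = √42500 ≈ 206.16, ∠ = arctan(50/200) ≈ 14.04°
quadratic: (j50)² + 260·j50 + 250000 = 247500 + j13000 → |·| ≈ 2.4784e+05, ∠ ≈ 3.01°
|G| = 250000 · 206.16 / 2.4784e+05 ≈ 207.96
Gain = 20 log₁₀(207.96) ≈ 46.36 dB
∠G = 14.04° − 3.01° = 11.03°

46.4 dB, 11.0°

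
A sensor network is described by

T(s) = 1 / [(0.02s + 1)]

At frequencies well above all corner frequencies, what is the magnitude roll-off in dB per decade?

-20 dB/decade

Each pole contributes −20 dB/decade at high frequency; each zero contributes +20 dB/decade.
Net: 0 zero(s) − 1 pole(s) → -20 dB/decade.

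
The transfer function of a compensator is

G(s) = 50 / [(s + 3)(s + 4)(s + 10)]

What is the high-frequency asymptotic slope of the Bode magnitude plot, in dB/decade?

-60 dB/decade

Each pole contributes −20 dB/decade at high frequency; each zero contributes +20 dB/decade.
Net: 0 zero(s) − 3 pole(s) → -60 dB/decade.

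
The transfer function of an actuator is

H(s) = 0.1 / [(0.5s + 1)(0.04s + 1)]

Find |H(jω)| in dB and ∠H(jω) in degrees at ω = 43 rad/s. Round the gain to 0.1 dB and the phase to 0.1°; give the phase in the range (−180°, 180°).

-52.6 dB, -147.2°

At ω = 43 rad/s:
pole (1 + j43·0.5) = 1 + j21.5 → |·| ≈ 21.523, ∠ ≈ 87.34°
pole (1 + j43·0.04) = 1 + j1.72 → |·| ≈ 1.9896, ∠ ≈ 59.83°
|H| = 0.1 · 1 / (21.523 · 1.9896) ≈ 0.0023352
Gain = 20 log₁₀(0.0023352) ≈ -52.63 dB
∠H = (0°) − (87.34° + 59.83°) = -147.17°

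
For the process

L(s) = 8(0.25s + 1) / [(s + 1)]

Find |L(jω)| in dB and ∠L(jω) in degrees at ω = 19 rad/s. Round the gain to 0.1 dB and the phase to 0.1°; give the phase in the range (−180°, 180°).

At ω = 19 rad/s:
zero (1 + j19·0.25) = 1 + j4.75 → |·| ≈ 4.8541, ∠ ≈ 78.11°
pole (1 + j19·1) = 1 + j19 → |·| ≈ 19.026, ∠ ≈ 86.99°
|L| = 8 · 4.8541 / (19.026) ≈ 2.041
Gain = 20 log₁₀(2.041) ≈ 6.20 dB
∠L = (78.11°) − (86.99°) = -8.88°

6.2 dB, -8.9°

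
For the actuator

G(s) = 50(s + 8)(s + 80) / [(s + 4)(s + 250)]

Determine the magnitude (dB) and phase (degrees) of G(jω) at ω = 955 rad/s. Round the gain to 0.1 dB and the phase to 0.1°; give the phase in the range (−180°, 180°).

33.7 dB, 9.6°

At s = jω = j955:
zero (s+8): 8 + j955 → |·| = √(8²+955²) = √912089 ≈ 955.03, ∠ = arctan(955/8) ≈ 89.52°
zero (s+80): 80 + j955 → |·| = √(80²+955²) = √918425 ≈ 958.34, ∠ = arctan(955/80) ≈ 85.21°
pole (s+4): 4 + j955 → |·| = √(4²+955²) = √912041 ≈ 955.01, ∠ = arctan(955/4) ≈ 89.76°
pole (s+250): 250 + j955 → |·| = √(250²+955²) = √974525 ≈ 987.18, ∠ = arctan(955/250) ≈ 75.33°
|G| = 50 · 9.1524e+05 / 9.4277e+05 ≈ 48.54
Gain = 20 log₁₀(48.54) ≈ 33.72 dB
∠G = 174.73° − 165.09° = 9.64°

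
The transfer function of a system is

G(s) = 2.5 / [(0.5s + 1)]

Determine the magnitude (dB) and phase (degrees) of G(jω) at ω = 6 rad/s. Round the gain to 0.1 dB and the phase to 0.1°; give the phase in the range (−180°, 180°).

At ω = 6 rad/s:
pole (1 + j6·0.5) = 1 + j3 → |·| ≈ 3.1623, ∠ ≈ 71.57°
|G| = 2.5 · 1 / (3.1623) ≈ 0.79056
Gain = 20 log₁₀(0.79056) ≈ -2.04 dB
∠G = (0°) − (71.57°) = -71.57°

-2.0 dB, -71.6°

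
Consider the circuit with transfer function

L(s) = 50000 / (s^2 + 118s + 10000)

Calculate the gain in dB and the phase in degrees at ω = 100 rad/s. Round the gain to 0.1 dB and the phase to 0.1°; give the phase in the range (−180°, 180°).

At s = jω = j100:
quadratic: (j100)² + 118·j100 + 10000 = 0 + j11800 → |·| ≈ 11800, ∠ ≈ 90.00°
|L| = 50000 / 11800 ≈ 4.2373
Gain = 20 log₁₀(4.2373) ≈ 12.54 dB
∠L = 0.00° − 90.00° = -90.00°

12.5 dB, -90.0°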